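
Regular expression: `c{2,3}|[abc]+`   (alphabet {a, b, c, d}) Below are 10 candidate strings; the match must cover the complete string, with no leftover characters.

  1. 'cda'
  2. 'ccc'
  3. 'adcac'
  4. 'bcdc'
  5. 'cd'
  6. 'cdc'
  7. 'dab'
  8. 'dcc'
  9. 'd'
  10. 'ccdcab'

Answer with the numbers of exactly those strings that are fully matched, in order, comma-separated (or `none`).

1 → no match
2 → match
3 → no match
4 → no match
5 → no match
6 → no match
7 → no match
8 → no match
9 → no match
10 → no match

2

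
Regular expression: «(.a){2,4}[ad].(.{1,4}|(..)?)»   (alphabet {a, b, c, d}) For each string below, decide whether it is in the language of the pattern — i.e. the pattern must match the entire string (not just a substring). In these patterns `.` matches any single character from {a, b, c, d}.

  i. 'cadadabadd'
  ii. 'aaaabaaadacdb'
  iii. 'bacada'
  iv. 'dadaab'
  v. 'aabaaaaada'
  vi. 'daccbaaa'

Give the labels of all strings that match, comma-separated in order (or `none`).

i, ii, iii, iv, v

i → match
ii → match
iii → match
iv → match
v → match
vi → no match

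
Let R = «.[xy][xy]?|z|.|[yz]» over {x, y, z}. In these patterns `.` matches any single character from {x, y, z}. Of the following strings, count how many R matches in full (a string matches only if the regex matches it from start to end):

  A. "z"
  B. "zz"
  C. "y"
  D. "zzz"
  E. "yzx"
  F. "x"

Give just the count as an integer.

A. "z" → match
B. "zz" → no match
C. "y" → match
D. "zzz" → no match
E. "yzx" → no match
F. "x" → match
Total matched: 3

3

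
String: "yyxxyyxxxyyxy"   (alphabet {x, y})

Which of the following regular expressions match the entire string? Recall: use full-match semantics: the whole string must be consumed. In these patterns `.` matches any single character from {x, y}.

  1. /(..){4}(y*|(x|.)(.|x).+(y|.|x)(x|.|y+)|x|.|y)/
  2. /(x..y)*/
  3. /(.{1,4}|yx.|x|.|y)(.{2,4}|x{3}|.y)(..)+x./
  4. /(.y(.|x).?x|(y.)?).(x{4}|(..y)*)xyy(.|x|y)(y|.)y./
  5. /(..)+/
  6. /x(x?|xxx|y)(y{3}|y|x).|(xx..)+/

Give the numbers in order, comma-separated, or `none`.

1 → match
2 → no match
3 → match
4 → no match
5 → no match
6 → no match

1, 3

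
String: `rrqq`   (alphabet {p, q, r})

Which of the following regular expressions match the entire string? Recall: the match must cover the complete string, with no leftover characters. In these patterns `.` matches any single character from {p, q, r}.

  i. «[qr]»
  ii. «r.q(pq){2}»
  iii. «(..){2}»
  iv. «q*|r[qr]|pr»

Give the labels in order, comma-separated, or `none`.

iii

i → no match
ii → no match — must end with `pq`
iii → match
iv → no match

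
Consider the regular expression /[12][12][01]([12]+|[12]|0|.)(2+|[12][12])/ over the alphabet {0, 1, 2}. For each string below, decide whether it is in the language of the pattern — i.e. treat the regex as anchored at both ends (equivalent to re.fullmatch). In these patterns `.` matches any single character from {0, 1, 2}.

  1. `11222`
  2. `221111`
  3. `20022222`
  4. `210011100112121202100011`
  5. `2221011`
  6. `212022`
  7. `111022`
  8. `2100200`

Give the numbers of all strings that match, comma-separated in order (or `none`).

1 → no match
2 → match
3 → no match
4 → no match
5 → no match
6 → no match
7 → match
8 → no match

2, 7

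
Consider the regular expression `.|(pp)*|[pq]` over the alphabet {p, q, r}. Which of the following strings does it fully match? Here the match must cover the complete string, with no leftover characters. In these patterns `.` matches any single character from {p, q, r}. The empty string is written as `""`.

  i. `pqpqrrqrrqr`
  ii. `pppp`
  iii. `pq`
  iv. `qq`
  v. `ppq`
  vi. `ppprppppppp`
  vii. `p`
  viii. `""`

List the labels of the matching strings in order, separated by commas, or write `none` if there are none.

i → no match
ii → match
iii → no match
iv → no match
v → no match
vi → no match
vii → match
viii → match

ii, vii, viii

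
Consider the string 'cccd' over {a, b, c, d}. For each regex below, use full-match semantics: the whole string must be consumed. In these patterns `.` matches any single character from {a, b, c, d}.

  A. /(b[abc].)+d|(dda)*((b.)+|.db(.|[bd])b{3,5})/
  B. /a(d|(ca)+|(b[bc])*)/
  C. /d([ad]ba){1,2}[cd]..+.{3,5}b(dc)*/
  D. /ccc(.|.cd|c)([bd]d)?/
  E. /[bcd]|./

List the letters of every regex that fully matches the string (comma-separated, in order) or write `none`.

D

A → no match
B → no match — must start with 'a'
C → no match — must start with 'd'
D → match
E → no match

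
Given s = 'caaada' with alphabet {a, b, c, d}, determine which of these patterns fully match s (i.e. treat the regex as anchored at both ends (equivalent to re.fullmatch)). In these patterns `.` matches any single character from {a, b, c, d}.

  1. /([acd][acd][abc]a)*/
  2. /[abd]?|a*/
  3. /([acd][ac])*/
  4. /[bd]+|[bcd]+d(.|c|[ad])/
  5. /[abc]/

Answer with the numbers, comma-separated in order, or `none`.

1 → no match
2 → no match
3 → match
4 → no match
5 → no match

3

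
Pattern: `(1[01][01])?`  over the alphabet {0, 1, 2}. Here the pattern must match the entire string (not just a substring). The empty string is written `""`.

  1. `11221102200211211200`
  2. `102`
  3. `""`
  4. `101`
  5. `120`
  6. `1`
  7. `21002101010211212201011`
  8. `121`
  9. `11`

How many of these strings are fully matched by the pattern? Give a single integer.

2

1 → no match
2. `102` → no match
3. `""` → match
4. `101` → match
5. `120` → no match
6. `1` → no match
7 → no match
8. `121` → no match
9. `11` → no match
Total matched: 2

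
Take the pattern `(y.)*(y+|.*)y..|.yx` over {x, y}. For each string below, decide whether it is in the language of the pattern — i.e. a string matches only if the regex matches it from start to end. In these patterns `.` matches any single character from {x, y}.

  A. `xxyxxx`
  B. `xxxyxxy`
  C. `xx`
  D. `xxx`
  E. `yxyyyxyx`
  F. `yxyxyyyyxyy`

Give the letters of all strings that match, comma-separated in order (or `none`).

A. `xxyxxx` → no match
B. `xxxyxxy` → no match
C. `xx` → no match
D. `xxx` → no match
E. `yxyyyxyx` → no match
F. `yxyxyyyyxyy` → no match

none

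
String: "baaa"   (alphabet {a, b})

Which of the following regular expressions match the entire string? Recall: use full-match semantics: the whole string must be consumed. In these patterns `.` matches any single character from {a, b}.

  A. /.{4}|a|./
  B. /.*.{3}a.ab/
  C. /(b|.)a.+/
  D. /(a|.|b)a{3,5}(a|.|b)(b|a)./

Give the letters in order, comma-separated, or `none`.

A → match
B → no match — must end with "ab"
C → match
D → no match

A, C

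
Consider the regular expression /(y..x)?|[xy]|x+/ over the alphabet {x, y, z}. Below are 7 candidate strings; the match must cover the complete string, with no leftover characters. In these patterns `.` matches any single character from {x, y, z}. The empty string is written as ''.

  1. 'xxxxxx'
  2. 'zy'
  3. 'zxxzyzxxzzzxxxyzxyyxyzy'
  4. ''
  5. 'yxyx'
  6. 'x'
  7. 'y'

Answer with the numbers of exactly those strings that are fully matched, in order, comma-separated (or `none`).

1, 4, 5, 6, 7

1 → match
2 → no match
3 → no match
4 → match
5 → match
6 → match
7 → match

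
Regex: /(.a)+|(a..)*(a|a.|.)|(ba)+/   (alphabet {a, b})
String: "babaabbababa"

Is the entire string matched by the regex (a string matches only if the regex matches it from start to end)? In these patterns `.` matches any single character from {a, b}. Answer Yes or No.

No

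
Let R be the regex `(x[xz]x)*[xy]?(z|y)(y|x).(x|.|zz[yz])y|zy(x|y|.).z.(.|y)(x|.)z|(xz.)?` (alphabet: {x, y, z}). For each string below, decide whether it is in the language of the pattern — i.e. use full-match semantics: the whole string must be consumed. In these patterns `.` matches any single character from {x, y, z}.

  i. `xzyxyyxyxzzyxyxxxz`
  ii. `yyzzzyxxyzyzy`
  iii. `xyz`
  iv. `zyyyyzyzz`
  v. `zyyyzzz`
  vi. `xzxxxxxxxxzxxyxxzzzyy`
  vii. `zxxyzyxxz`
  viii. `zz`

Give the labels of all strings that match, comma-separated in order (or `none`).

none

i → no match
ii → no match
iii → no match
iv → no match
v → no match
vi → no match
vii → no match
viii → no match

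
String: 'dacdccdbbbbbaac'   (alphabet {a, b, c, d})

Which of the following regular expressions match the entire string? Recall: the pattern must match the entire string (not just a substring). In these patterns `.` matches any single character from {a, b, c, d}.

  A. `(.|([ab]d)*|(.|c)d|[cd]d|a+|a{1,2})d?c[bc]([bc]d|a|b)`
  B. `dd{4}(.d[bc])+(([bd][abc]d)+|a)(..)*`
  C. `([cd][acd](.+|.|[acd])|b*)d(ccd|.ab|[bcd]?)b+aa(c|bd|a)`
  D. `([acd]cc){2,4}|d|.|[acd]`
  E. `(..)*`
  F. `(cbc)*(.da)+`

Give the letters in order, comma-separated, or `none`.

C

A → no match
B → no match — must start with 'dd'
C → match
D → no match
E → no match
F → no match — must end with 'da'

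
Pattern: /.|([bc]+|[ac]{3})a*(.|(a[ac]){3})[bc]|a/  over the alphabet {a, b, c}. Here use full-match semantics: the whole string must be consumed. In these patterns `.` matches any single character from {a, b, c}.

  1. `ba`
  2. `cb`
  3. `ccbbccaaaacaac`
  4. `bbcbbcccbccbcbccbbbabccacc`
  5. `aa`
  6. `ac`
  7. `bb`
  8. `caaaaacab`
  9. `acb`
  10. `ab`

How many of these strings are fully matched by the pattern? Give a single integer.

1 → no match
2 → no match
3 → match
4 → no match
5 → no match
6 → no match
7 → no match
8 → no match
9 → no match
10 → no match
Total matched: 1

1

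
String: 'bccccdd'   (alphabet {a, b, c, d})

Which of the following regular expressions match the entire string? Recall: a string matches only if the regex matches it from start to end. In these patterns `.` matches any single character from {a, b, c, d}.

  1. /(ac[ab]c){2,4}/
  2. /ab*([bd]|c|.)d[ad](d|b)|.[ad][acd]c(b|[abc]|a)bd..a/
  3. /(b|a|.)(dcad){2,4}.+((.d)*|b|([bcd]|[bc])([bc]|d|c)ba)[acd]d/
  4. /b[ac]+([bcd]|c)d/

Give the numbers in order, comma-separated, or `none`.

1 → no match — must start with 'ac'
2 → no match
3 → no match
4 → match

4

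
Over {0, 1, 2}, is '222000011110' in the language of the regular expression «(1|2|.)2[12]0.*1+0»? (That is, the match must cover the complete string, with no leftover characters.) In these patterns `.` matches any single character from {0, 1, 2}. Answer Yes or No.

Yes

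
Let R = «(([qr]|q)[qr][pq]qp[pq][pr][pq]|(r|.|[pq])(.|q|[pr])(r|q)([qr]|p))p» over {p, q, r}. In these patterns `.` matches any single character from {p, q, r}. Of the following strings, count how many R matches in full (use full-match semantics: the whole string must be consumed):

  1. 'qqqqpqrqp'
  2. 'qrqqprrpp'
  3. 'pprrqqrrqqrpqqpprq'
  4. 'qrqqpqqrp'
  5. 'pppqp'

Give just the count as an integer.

1

1 → match
2 → no match
3 → no match — must end with 'p'
4 → no match
5 → no match
Total matched: 1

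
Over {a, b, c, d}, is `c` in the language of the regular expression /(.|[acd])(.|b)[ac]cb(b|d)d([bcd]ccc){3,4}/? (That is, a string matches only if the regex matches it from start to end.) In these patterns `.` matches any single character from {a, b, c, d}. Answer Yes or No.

Every match must end with `ccc`, but `c` does not.

No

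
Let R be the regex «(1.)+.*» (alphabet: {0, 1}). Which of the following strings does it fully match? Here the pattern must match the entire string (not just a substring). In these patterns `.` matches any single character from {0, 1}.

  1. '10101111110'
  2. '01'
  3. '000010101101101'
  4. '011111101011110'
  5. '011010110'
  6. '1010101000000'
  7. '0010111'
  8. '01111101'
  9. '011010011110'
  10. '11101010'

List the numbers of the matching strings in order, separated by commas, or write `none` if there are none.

1, 6, 10

1 → match
2 → no match — must start with '1'
3 → no match — must start with '1'
4 → no match — must start with '1'
5 → no match — must start with '1'
6 → match
7 → no match — must start with '1'
8 → no match — must start with '1'
9 → no match — must start with '1'
10 → match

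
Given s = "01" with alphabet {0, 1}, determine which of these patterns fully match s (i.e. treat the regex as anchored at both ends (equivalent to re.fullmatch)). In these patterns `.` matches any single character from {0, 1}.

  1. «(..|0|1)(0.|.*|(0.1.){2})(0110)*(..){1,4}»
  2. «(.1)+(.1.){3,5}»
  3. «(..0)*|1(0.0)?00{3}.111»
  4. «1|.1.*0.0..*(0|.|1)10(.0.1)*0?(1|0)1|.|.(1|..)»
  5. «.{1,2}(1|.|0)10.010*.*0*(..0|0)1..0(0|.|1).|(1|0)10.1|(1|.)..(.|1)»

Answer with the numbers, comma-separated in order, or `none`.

1 → no match
2 → no match
3 → no match
4 → match
5 → no match

4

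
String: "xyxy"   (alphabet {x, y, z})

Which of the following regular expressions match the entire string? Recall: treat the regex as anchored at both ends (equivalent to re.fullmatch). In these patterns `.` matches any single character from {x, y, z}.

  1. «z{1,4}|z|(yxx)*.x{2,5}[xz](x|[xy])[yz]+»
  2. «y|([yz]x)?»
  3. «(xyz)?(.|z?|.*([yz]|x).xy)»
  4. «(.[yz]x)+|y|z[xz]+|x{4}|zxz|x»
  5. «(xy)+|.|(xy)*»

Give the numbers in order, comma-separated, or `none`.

3, 5

1 → no match
2 → no match
3 → match
4 → no match
5 → match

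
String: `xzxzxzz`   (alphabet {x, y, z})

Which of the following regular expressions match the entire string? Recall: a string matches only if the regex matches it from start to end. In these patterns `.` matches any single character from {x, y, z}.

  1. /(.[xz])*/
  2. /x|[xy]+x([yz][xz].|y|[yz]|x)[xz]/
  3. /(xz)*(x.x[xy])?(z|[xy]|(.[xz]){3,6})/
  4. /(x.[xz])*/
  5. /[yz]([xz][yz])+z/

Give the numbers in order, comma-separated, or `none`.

1 → no match
2 → no match
3 → match
4 → no match
5 → no match

3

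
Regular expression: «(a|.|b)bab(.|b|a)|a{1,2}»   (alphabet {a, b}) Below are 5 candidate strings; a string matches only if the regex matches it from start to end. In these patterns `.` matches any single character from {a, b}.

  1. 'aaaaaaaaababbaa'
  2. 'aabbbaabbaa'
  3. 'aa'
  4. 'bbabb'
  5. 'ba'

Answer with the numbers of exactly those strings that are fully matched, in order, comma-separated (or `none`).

1 → no match
2 → no match
3 → match
4 → match
5 → no match

3, 4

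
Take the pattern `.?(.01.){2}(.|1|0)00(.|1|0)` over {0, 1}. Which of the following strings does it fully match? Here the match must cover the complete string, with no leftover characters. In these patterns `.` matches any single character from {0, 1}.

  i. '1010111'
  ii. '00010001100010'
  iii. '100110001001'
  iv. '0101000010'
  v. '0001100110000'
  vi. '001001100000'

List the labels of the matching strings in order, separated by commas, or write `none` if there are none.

i → no match
ii → no match
iii → no match
iv → no match
v → match
vi → no match

v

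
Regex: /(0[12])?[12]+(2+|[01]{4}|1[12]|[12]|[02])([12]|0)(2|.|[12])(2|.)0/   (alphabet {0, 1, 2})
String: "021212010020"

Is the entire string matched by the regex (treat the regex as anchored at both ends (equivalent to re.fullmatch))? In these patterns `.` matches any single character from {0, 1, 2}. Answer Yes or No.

No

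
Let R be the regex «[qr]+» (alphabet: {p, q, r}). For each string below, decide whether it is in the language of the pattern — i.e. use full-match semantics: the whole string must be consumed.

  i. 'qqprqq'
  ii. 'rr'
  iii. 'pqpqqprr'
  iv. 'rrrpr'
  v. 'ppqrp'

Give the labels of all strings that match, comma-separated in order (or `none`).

i. 'qqprqq' → no match
ii. 'rr' → match
iii. 'pqpqqprr' → no match
iv. 'rrrpr' → no match
v. 'ppqrp' → no match

ii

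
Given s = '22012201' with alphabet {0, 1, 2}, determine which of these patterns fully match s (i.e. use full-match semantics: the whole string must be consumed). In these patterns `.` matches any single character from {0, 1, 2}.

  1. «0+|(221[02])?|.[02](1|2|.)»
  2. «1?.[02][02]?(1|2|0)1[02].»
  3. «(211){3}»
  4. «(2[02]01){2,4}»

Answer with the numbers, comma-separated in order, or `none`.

4

1 → no match
2 → no match
3 → no match — must start with '211'
4 → match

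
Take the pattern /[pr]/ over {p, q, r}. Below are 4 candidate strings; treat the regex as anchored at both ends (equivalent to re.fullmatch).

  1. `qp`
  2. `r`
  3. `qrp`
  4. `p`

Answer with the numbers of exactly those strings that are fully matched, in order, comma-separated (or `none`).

2, 4

1. `qp` → no match
2. `r` → match
3. `qrp` → no match
4. `p` → match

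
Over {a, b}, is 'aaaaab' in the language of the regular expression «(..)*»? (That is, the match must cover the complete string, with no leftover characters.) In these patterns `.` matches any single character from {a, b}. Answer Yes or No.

Yes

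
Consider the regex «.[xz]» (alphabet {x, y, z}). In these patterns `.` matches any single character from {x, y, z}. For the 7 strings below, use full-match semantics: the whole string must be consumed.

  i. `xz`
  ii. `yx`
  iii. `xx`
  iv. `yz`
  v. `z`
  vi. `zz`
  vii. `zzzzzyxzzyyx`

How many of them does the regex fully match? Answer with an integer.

5

i. `xz` → match
ii. `yx` → match
iii. `xx` → match
iv. `yz` → match
v. `z` → no match
vi. `zz` → match
vii. `zzzzzyxzzyyx` → no match
Total matched: 5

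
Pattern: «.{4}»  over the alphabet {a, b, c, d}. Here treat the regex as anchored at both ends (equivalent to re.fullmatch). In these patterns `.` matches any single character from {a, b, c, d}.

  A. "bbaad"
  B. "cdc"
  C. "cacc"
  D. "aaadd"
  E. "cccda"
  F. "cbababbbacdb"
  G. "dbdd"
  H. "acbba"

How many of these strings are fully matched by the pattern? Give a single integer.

2

A. "bbaad" → no match
B. "cdc" → no match
C. "cacc" → match
D. "aaadd" → no match
E. "cccda" → no match
F. "cbababbbacdb" → no match
G. "dbdd" → match
H. "acbba" → no match
Total matched: 2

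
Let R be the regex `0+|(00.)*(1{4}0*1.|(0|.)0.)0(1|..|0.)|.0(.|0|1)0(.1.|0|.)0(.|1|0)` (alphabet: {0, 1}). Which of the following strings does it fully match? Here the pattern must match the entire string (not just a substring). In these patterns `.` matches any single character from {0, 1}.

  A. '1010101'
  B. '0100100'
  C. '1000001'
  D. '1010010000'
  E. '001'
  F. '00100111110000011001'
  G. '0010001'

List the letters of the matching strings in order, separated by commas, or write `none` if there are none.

A → match
B → no match
C → match
D → no match
E → no match
F → match
G → match

A, C, F, G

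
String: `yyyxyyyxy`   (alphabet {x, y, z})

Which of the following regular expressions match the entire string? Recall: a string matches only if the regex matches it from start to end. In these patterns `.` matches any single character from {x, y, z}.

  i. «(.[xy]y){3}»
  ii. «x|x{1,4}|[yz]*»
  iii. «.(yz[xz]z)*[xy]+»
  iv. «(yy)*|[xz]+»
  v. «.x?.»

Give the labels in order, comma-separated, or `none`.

i, iii

i → match
ii → no match
iii → match
iv → no match
v → no match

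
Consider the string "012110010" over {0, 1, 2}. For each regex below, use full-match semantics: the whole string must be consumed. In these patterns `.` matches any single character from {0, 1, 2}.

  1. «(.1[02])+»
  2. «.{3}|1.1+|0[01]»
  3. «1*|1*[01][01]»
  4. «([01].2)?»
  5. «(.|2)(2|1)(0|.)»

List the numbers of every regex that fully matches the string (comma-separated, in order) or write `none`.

1

1 → match
2 → no match
3 → no match
4 → no match
5 → no match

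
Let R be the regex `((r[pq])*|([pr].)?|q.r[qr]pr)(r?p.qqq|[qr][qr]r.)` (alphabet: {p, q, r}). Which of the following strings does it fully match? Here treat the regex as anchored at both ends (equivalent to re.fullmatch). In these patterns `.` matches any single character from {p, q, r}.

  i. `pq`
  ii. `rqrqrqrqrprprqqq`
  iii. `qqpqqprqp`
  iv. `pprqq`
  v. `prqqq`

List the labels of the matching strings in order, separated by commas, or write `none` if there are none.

i → no match
ii → match
iii → no match
iv → no match
v → match

ii, v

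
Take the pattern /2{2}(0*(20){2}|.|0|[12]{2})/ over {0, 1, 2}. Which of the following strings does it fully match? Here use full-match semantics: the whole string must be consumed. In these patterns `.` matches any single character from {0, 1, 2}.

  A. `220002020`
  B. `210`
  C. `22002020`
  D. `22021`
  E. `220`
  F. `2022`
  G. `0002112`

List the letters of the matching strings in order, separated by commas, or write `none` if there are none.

A, C, E

A → match
B → no match
C → match
D → no match
E → match
F → no match
G → no match — must start with `2`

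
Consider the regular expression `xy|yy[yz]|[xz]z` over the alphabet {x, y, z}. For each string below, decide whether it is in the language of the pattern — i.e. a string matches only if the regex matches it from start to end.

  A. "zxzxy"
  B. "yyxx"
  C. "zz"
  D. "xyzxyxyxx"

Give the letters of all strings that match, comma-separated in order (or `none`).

A → no match
B → no match
C → match
D → no match

C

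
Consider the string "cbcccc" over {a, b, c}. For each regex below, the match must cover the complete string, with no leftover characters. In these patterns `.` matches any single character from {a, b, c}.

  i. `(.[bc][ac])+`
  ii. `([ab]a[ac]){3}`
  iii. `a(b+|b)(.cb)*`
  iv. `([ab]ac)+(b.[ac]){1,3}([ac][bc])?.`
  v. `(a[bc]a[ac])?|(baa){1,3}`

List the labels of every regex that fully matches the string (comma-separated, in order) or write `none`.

i

i → match
ii → no match
iii → no match — must start with "ab"
iv → no match
v → no match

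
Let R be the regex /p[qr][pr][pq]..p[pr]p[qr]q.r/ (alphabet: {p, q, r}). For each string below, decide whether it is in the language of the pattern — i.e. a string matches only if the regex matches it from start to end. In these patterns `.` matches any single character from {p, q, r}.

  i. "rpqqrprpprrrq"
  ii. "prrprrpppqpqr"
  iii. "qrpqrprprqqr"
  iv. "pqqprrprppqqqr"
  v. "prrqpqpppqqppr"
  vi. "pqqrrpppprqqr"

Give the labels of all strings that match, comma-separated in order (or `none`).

none

i → no match — must start with "p"
ii → no match
iii → no match — must start with "p"
iv → no match
v → no match
vi → no match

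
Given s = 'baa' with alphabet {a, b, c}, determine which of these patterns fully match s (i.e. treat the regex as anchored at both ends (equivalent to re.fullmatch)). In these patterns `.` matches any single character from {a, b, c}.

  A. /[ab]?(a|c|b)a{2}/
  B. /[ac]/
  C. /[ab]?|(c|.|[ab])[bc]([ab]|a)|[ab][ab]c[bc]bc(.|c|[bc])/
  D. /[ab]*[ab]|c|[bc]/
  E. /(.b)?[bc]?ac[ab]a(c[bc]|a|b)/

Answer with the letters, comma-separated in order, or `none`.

A, D

A → match
B → no match
C → no match
D → match
E → no match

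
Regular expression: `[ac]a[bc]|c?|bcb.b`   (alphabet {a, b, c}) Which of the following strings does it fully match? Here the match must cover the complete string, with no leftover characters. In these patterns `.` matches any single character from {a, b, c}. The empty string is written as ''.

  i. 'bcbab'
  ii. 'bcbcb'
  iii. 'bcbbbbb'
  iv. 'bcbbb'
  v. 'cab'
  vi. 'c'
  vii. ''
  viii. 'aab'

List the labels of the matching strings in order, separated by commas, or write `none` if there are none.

i → match
ii → match
iii → no match
iv → match
v → match
vi → match
vii → match
viii → match

i, ii, iv, v, vi, vii, viii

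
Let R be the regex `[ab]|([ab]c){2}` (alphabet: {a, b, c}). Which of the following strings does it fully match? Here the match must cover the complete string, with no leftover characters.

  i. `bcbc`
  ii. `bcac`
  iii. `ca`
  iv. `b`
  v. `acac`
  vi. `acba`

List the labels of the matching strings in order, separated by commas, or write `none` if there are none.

i, ii, iv, v

i → match
ii → match
iii → no match
iv → match
v → match
vi → no match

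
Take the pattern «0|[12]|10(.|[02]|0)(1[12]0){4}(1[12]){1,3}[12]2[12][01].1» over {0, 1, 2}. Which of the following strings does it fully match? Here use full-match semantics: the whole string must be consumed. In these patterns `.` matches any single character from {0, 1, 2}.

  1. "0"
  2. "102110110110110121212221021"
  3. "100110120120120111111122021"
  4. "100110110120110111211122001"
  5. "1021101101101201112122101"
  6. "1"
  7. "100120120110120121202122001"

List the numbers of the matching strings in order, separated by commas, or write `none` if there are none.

1 → match
2 → match
3 → match
4 → match
5 → match
6 → match
7 → no match

1, 2, 3, 4, 5, 6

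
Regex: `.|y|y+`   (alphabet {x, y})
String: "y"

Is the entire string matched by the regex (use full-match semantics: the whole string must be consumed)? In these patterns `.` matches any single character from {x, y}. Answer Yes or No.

Yes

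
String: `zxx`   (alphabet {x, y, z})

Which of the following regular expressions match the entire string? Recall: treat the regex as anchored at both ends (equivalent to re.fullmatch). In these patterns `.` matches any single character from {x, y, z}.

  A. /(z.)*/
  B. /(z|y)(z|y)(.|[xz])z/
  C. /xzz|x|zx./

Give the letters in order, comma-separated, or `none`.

C

A → no match
B → no match — must end with `z`
C → match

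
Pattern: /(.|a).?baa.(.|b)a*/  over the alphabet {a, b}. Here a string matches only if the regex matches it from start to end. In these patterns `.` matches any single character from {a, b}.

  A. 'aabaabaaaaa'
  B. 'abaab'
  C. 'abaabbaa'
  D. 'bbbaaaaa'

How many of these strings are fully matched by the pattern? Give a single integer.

3

A → match
B → no match
C → match
D → match
Total matched: 3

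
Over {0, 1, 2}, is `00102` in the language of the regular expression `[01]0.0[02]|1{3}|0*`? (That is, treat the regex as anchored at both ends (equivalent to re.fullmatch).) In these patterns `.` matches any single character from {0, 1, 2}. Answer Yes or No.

Yes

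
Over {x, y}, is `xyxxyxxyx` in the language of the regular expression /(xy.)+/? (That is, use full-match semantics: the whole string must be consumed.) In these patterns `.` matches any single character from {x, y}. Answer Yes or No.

Yes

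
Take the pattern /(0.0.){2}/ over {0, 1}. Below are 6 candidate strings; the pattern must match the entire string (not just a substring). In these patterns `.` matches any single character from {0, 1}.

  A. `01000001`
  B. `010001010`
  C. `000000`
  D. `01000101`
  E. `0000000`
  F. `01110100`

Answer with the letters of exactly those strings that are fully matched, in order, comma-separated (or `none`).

A, D

A → match
B → no match
C → no match
D → match
E → no match
F → no match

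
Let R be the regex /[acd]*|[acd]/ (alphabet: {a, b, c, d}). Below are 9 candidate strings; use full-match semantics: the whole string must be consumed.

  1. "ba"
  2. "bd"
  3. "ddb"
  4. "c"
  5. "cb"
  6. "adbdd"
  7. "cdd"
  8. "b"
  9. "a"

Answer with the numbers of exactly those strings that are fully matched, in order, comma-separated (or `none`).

4, 7, 9

1 → no match
2 → no match
3 → no match
4 → match
5 → no match
6 → no match
7 → match
8 → no match
9 → match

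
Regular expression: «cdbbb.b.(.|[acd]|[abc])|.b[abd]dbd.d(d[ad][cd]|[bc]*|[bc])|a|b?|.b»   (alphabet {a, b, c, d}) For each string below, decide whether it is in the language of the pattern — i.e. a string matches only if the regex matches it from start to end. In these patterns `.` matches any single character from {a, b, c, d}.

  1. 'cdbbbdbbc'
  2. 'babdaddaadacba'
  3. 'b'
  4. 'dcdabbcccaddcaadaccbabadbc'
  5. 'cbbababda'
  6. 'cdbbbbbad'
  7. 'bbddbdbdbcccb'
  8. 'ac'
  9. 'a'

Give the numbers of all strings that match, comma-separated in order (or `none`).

1 → match
2 → no match
3 → match
4 → no match
5 → no match
6 → match
7 → match
8 → no match
9 → match

1, 3, 6, 7, 9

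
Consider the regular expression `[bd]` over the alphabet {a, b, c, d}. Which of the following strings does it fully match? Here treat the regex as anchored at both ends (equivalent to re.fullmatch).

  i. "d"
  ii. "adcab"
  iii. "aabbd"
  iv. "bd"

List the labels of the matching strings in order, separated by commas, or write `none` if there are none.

i

i → match
ii → no match
iii → no match
iv → no match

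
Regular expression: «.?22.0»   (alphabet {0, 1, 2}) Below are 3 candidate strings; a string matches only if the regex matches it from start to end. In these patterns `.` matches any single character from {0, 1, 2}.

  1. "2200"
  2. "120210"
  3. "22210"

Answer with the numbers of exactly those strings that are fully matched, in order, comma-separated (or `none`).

1, 3

1. "2200" → match
2. "120210" → no match
3. "22210" → match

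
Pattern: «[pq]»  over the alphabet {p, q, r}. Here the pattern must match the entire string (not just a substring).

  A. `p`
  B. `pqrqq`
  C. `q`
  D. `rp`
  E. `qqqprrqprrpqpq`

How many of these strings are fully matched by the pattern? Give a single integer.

A → match
B → no match
C → match
D → no match
E → no match
Total matched: 2

2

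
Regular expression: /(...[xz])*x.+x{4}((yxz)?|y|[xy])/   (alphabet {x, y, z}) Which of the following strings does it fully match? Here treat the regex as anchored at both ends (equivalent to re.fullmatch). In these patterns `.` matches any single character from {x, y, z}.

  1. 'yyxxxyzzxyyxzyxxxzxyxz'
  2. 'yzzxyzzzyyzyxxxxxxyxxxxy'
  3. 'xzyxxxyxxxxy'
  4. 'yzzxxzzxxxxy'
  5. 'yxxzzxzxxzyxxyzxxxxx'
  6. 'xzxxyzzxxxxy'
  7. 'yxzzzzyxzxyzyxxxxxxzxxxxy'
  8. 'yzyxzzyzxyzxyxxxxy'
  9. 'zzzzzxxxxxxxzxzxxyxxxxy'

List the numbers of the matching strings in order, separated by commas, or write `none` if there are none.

3, 4, 5, 6, 7, 8, 9

1 → no match
2 → no match
3 → match
4 → match
5 → match
6 → match
7 → match
8 → match
9 → match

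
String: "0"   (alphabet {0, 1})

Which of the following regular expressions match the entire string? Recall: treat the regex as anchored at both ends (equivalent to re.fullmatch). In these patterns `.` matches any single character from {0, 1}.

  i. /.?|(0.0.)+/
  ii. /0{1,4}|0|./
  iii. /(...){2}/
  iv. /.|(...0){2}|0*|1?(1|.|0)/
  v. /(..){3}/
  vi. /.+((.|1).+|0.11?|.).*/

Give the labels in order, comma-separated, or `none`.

i → match
ii → match
iii → no match
iv → match
v → no match
vi → no match

i, ii, iv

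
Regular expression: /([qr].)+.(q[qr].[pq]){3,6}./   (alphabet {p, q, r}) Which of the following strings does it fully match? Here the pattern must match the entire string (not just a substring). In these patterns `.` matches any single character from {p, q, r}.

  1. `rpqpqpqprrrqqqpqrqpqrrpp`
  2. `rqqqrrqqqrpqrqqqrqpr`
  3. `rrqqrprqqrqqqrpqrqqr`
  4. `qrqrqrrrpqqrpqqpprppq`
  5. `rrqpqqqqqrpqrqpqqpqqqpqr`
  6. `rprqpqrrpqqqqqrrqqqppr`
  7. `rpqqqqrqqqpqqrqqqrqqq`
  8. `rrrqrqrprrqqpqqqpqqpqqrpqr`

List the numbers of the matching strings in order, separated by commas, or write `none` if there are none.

1 → match
2 → match
3 → match
4 → no match
5 → match
6 → match
7 → no match
8 → match

1, 2, 3, 5, 6, 8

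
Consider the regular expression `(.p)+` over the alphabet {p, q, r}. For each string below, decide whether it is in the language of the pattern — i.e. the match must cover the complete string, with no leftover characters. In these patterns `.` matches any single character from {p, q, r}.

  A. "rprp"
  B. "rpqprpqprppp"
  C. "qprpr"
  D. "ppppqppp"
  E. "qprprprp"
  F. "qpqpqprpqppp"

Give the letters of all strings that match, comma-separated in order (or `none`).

A → match
B → match
C → no match — must end with "p"
D → match
E → match
F → match

A, B, D, E, F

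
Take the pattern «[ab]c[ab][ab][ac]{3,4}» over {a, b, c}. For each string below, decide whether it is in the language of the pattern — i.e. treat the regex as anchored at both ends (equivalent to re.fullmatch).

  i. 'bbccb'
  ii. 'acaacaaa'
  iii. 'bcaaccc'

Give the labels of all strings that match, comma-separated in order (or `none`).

i → no match
ii → match
iii → match

ii, iii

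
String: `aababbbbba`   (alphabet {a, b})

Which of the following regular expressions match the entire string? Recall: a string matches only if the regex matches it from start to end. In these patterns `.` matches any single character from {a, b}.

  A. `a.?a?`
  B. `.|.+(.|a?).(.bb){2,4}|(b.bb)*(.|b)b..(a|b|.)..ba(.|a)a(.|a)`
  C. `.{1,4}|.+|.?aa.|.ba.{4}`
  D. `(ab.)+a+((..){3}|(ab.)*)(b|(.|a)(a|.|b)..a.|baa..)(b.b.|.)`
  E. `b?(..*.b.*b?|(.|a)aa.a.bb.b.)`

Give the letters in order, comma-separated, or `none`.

C, E

A → no match
B → no match
C → match
D → no match — must start with `ab`
E → match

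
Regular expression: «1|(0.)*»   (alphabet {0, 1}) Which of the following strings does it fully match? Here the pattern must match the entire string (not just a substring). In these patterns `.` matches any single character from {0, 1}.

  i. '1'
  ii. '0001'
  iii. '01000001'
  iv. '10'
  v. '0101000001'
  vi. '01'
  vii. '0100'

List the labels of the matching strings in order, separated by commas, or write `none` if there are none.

i, ii, iii, v, vi, vii

i → match
ii → match
iii → match
iv → no match
v → match
vi → match
vii → match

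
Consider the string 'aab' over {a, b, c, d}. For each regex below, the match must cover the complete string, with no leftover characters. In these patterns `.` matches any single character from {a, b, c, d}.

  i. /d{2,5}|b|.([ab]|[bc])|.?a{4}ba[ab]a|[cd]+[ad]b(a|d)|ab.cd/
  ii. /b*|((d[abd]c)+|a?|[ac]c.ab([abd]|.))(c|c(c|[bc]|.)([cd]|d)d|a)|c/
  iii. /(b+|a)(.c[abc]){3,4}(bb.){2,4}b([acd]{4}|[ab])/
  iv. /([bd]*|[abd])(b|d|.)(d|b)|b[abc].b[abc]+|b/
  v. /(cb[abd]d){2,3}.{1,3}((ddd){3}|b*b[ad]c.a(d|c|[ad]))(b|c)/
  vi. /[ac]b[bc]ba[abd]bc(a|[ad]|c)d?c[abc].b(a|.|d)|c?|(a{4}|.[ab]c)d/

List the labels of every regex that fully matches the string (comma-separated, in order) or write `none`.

i → no match
ii → no match
iii → no match
iv → match
v → no match — must start with 'cb'
vi → no match

iv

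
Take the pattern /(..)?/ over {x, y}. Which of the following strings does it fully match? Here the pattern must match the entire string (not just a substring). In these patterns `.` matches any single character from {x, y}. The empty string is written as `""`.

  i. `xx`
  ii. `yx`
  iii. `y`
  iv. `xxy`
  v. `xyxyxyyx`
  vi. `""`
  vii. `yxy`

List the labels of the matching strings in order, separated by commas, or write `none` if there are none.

i → match
ii → match
iii → no match
iv → no match
v → no match
vi → match
vii → no match

i, ii, vi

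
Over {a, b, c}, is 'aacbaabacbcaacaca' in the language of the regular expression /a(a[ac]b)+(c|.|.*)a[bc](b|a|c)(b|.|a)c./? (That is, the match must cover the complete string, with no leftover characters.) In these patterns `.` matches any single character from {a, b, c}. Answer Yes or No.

No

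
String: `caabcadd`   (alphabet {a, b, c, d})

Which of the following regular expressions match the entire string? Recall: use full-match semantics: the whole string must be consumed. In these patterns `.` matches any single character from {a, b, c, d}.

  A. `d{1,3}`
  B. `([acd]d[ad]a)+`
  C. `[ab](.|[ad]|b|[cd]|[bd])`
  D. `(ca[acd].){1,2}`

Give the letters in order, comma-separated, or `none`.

A → no match — must start with `d`
B → no match — must end with `a`
C → no match
D → match

D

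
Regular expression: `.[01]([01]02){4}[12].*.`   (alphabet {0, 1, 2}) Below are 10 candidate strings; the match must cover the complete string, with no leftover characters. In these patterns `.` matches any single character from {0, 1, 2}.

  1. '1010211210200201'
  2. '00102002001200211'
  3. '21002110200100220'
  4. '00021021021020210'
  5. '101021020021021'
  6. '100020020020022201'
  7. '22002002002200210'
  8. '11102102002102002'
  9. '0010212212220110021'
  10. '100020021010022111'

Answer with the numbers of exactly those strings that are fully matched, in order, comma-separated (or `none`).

6

1 → no match
2 → no match
3 → no match
4 → no match
5 → no match
6 → match
7 → no match
8 → no match
9 → no match
10 → no match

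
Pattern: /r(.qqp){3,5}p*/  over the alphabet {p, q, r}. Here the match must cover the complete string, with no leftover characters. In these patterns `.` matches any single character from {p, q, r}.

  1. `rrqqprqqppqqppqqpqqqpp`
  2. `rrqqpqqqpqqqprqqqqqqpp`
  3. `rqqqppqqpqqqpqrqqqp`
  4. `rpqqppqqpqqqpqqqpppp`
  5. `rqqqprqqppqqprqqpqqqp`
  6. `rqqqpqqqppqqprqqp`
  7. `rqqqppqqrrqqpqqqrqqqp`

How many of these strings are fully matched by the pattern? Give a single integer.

4

1 → match
2 → no match
3 → no match
4 → match
5 → match
6 → match
7 → no match
Total matched: 4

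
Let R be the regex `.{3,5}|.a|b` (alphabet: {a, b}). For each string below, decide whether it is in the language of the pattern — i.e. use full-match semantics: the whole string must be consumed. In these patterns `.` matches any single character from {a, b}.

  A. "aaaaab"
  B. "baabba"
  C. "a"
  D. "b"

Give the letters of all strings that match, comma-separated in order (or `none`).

D

A. "aaaaab" → no match
B. "baabba" → no match
C. "a" → no match
D. "b" → match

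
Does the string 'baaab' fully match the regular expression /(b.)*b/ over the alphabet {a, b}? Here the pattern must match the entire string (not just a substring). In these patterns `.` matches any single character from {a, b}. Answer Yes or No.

No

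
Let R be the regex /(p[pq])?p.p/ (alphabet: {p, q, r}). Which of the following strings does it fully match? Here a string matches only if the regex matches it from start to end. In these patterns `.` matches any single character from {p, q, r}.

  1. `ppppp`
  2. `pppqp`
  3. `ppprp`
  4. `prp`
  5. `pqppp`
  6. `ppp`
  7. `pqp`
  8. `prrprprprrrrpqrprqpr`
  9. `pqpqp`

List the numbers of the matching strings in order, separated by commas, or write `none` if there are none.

1, 2, 3, 4, 5, 6, 7, 9

1 → match
2 → match
3 → match
4 → match
5 → match
6 → match
7 → match
8 → no match — must end with `p`
9 → match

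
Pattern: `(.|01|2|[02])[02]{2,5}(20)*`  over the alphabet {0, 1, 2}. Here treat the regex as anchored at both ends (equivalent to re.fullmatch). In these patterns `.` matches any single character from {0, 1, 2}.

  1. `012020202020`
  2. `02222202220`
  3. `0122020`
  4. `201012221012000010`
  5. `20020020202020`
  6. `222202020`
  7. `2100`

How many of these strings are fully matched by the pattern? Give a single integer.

4

1 → match
2 → no match
3 → match
4 → no match
5 → match
6 → match
7 → no match
Total matched: 4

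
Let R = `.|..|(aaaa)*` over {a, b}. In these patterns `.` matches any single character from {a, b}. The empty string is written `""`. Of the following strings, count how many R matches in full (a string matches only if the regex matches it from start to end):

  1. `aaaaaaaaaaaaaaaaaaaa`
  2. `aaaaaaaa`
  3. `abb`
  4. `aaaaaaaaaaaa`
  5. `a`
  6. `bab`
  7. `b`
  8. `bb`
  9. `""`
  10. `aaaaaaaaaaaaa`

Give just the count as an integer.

7

1 → match
2 → match
3 → no match
4 → match
5 → match
6 → no match
7 → match
8 → match
9 → match
10 → no match
Total matched: 7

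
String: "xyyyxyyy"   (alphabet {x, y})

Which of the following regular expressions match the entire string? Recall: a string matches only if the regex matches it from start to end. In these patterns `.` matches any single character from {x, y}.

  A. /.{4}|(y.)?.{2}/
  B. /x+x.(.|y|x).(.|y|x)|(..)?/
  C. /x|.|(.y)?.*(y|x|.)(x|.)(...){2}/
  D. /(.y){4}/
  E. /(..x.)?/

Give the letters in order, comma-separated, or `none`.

A → no match
B → no match
C → match
D → match
E → no match

C, D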